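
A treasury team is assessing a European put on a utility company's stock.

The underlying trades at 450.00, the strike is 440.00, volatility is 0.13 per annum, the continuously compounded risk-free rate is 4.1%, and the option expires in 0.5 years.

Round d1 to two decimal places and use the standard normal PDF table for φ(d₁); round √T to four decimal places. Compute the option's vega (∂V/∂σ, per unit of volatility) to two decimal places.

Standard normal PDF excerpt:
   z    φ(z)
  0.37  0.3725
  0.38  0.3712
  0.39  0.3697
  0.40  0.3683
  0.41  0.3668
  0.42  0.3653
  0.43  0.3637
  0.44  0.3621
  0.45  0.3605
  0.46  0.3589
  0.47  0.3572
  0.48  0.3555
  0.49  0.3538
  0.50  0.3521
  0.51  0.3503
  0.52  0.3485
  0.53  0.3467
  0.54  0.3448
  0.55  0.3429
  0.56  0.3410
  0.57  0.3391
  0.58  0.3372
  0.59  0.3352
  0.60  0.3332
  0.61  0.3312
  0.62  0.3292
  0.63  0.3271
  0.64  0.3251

111.46

σ√T = 0.13 × 0.7071 = 0.0919
d₁ = [ln(450/440) + (0.041 + 0.13²/2)·0.5] / 0.0919 = [0.0225 + 0.0247] / 0.0919 = 0.5134 ⇒ 0.51
√T = √0.5 = 0.7071
φ(d₁) = φ(0.51) = 0.3503
vega = S·φ(d₁)·√T = 450·0.3503·0.7071 = 111.4637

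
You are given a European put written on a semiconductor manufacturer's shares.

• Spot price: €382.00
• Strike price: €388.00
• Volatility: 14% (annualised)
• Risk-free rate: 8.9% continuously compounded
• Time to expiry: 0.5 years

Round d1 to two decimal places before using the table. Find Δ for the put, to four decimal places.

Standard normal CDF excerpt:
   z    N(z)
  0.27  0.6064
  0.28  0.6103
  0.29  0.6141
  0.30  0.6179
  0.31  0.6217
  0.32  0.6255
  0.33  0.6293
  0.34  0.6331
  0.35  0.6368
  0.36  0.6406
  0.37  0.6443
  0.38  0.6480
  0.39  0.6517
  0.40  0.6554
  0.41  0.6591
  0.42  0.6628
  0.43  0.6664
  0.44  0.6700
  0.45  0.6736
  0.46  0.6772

σ√T = 0.14·√0.5 = 0.0990
ln(S/K) + (r + σ²/2)T = ln(382/388) + (0.089 + 0.14²/2)·0.5 = -0.0156 + 0.0494 = 0.0338
d₁ = 0.0338 / 0.0990 = 0.3416 which rounds to 0.34
N(d₁) = N(0.34) = 0.6331
Δ_put = N(d₁) − 1 = 0.6331 − 1 = -0.3669

-0.3669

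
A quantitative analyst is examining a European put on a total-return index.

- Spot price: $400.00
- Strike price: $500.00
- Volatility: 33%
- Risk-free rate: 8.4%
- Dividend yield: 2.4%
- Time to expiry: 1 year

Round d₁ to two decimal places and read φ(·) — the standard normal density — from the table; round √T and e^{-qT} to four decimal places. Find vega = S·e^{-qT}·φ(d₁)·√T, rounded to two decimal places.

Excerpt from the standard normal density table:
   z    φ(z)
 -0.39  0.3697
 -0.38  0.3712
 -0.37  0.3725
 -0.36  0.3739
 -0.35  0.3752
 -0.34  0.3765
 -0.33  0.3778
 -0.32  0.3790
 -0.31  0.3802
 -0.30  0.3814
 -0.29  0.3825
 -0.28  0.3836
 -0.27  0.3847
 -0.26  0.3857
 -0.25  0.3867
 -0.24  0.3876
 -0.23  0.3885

T = 1;  σ√T = 0.3300
d₁ = [ln(400/500) + (0.084 − 0.024 + ½·0.33²)·1] / (σ√T) = (-0.2231 + 0.1145) / 0.3300 = -0.3294 → -0.33
√T = √1 = 1.0000
φ(d₁) = φ(-0.33) = 0.3778
exp(−qT) = exp(−0.024·1) = 0.9763
vega = S·exp(−qT)·φ(d₁)·√T = 400·0.9763·0.3778·1.0000 = 147.5385

147.54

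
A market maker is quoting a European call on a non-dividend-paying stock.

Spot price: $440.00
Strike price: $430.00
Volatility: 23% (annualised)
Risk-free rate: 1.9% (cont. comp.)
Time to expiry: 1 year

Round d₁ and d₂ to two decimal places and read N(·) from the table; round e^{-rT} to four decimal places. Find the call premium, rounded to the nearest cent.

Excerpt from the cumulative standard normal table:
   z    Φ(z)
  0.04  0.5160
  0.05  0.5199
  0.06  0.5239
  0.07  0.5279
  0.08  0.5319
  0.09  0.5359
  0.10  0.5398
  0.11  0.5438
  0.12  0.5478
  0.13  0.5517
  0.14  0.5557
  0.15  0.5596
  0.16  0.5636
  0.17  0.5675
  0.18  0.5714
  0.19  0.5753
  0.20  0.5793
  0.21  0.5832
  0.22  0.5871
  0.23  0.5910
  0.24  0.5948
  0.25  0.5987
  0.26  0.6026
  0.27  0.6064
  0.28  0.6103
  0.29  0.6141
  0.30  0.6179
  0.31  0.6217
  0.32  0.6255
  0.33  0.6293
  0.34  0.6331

$49.15

T = 1;  σ√T = 0.2300
ln(S/K) + (r + σ²/2)T = ln(440/430) + (0.019 + 0.23²/2)·1 = 0.0230 + 0.0455 = 0.0684
d₁ = 0.0684 / 0.2300 = 0.2976 which rounds to 0.30
d₂ = d₁ − σ√T = 0.2976 − 0.2300 = 0.0676 which rounds to 0.07
e^(−rT) = e^(−0.019·1) = 0.9812
N(d₁) = N(0.30) = 0.6179;  N(d₂) = N(0.07) = 0.5279
C = 440·0.6179 − 430·0.9812·0.5279 = 271.8760 − 222.7295 = 49.1465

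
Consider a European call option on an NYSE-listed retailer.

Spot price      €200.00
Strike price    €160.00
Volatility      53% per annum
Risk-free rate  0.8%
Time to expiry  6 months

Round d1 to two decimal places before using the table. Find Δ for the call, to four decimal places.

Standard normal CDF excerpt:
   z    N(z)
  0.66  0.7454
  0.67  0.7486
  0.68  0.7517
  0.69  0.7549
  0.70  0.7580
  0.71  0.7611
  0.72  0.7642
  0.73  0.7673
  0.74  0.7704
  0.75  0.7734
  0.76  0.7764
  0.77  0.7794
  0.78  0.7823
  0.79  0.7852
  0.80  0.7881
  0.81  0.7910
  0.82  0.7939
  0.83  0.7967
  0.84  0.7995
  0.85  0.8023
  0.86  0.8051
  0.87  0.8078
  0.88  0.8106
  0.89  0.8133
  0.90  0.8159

T = 0.5;  σ√T = 0.3748
ln(S/K) + (r + σ²/2)T = ln(200/160) + (0.008 + 0.53²/2)·0.5 = 0.2231 + 0.0742 = 0.2974
d₁ = 0.2974 / 0.3748 = 0.7935 → 0.79
N(d₁) = N(0.79) = 0.7852
Δ_call = N(d₁) = 0.7852

0.7852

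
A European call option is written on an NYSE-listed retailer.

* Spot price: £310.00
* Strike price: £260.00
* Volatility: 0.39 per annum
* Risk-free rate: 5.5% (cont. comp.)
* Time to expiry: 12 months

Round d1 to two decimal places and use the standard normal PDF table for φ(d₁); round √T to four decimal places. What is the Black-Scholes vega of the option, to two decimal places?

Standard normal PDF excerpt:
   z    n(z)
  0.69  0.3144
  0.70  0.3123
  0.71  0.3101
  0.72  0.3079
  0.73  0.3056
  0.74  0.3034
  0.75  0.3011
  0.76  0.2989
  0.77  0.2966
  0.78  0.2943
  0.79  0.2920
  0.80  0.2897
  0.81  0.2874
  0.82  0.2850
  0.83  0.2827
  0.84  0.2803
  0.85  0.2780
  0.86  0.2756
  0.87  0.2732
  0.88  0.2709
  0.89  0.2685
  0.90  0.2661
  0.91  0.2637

σ√T = 0.39 × 1.0000 = 0.3900
ln(S/K) + (r + σ²/2)T = ln(310/260) + (0.055 + 0.39²/2)·1 = 0.1759 + 0.1310 = 0.3069
d₁ = 0.3069 / 0.3900 = 0.7870 which rounds to 0.79
√T = √1 = 1.0000
φ(d₁) = φ(0.79) = 0.2920
vega = S·φ(d₁)·√T = 310·0.2920·1.0000 = 90.5200

90.52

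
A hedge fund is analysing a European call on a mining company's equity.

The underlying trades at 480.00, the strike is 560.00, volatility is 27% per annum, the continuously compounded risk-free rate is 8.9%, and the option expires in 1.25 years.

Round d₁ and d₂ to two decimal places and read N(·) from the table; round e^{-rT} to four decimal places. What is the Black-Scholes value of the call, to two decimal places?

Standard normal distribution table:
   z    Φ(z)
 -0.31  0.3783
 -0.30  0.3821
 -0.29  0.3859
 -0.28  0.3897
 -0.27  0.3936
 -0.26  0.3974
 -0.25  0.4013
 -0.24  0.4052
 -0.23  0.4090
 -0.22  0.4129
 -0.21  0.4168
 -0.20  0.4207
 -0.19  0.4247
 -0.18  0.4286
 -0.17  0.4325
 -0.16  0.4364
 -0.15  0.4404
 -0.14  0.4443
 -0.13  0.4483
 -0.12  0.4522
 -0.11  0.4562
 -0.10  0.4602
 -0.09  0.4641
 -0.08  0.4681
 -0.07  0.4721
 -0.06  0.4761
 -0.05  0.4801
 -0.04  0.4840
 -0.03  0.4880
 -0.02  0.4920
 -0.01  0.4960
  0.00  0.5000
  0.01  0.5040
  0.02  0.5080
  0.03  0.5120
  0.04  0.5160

σ√T = 0.27·√1.25 = 0.3019
ln(S/K) + (r + σ²/2)T = ln(480/560) + (0.089 + 0.27²/2)·1.25 = -0.1542 + 0.1568 = 0.0027
d₁ = 0.0027 / 0.3019 = 0.0088 → 0.01
d₂ = d₁ − σ√T = 0.0088 − 0.3019 = -0.2931 → -0.29
exp(−rT) = exp(−0.089·1.25) = 0.8947
N(d₁) = N(0.01) = 0.5040;  N(d₂) = N(-0.29) = 0.3859
C = 480·0.5040 − 560·0.8947·0.3859 = 241.9200 − 193.3482 = 48.5718

48.57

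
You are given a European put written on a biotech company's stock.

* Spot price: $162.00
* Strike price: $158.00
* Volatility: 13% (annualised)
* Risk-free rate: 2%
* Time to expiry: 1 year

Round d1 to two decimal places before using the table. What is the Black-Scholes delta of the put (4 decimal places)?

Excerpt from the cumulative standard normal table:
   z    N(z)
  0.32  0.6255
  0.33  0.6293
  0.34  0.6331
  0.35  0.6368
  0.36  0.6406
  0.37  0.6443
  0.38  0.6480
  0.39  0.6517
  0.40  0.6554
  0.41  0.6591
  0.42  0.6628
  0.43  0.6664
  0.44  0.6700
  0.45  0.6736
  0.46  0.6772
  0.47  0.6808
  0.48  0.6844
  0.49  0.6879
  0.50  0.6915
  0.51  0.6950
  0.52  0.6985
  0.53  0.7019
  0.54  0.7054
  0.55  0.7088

T = 1;  σ√T = 0.1300
d₁ = [ln(162/158) + (0.02 + 0.13²/2)·1] / 0.1300 = [0.0250 + 0.0285] / 0.1300 = 0.4112 → 0.41
N(d₁) = N(0.41) = 0.6591
Δ_put = N(d₁) − 1 = 0.6591 − 1 = -0.3409

-0.3409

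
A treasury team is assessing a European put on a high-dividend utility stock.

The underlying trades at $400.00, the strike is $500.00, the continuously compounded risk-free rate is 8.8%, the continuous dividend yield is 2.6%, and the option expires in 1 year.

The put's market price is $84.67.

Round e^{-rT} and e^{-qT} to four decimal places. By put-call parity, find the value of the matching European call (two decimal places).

e^(−qT) = e^(−0.026·1) = 0.9743;  e^(−rT) = e^(−0.088·1) = 0.9158
Put-call parity: C − P = S·e^(−qT) − K·e^(−rT) = 400·0.9743 − 500·0.9158 = 389.7200 − 457.9000 = -68.1800
C = P + (C − P) = 84.67 + (-68.1800) = 16.4900

$16.49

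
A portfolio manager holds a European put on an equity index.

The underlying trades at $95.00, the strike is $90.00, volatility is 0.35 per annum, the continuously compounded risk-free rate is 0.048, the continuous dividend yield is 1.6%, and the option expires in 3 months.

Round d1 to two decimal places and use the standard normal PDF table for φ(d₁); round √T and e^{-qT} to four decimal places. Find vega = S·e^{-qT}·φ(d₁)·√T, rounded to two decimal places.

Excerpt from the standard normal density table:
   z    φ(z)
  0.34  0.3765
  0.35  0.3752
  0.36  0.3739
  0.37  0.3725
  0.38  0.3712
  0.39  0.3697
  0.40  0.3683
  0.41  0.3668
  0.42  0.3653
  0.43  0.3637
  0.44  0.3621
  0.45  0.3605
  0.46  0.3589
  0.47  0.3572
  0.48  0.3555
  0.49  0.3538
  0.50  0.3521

17.13

T = 0.25;  σ√T = 0.1750
d₁ = [ln(95/90) + (0.048 − 0.016 + 0.35²/2)·0.25] / 0.1750 = [0.0541 + 0.0233] / 0.1750 = 0.4422 ≈ 0.44
√T = √0.25 = 0.5000
φ(d₁) = φ(0.44) = 0.3621
exp(−qT) = exp(−0.016·0.25) = 0.9960
vega = S·exp(−qT)·φ(d₁)·√T = 95·0.9960·0.3621·0.5000 = 17.1310
(The call has the same vega.)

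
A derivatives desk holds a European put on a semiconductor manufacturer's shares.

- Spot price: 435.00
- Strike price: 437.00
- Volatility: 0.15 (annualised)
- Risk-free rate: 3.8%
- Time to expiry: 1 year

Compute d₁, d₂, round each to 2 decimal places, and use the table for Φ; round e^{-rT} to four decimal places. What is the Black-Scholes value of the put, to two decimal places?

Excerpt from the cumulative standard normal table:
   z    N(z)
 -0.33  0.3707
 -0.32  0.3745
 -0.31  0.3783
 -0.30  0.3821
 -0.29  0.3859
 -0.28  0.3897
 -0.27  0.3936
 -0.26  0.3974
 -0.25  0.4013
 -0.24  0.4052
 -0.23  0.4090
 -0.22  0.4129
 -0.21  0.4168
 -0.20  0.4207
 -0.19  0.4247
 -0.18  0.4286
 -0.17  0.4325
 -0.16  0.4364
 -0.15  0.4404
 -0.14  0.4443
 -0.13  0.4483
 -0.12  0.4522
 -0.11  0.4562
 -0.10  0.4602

σ√T = 0.15·√1 = 0.1500
d₁ = [ln(435/437) + (0.038 + 0.15²/2)·1] / 0.1500 = [-0.0046 + 0.0493] / 0.1500 = 0.2978 ⇒ 0.30
d₂ = d₁ − σ√T = 0.2978 − 0.1500 = 0.1478 ⇒ 0.15
e^(−rT) = e^(−0.038·1) = 0.9627
P = 437·0.9627·N(-0.15) − 435·N(-0.30) = 437·0.9627·0.4404 − 435·0.3821 = 185.2762 − 166.2135 = 19.0627

19.06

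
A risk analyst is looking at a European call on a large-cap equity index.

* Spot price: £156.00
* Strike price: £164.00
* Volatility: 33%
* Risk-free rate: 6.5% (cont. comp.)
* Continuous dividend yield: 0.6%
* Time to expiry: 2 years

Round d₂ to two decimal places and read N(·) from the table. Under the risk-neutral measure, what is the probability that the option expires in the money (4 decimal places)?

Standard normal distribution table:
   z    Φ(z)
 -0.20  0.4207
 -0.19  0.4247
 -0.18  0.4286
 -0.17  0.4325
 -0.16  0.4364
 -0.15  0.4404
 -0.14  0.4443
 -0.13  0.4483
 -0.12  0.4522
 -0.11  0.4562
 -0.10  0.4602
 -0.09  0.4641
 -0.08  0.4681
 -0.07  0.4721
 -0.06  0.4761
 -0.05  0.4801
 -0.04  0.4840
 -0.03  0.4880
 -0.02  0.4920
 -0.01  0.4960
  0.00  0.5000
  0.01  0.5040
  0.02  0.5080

0.4641

σ√T = 0.33 × 1.4142 = 0.4667
d₁ = [ln(156/164) + (0.065 − 0.006 + 0.33²/2)·2] / 0.4667 = [-0.0500 + 0.2269] / 0.4667 = 0.3790 ≈ 0.38
d₂ = d₁ − σ√T = 0.3790 − 0.4667 = -0.0877 ≈ -0.09
Pr(exercise) under Q = N(d₂) = 0.4641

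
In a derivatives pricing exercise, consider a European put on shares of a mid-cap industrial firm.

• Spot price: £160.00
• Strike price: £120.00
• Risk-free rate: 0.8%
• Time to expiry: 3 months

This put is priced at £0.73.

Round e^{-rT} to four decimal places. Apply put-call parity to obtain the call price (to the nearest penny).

£40.97

e^(−rT) = e^(−0.008·0.25) = 0.9980
Put-call parity: C − P = S − K·e^(−rT) = 160 − 120·0.9980 = 160 − 119.7600 = 40.2400
C = P + (C − P) = 0.73 + (40.2400) = 40.9700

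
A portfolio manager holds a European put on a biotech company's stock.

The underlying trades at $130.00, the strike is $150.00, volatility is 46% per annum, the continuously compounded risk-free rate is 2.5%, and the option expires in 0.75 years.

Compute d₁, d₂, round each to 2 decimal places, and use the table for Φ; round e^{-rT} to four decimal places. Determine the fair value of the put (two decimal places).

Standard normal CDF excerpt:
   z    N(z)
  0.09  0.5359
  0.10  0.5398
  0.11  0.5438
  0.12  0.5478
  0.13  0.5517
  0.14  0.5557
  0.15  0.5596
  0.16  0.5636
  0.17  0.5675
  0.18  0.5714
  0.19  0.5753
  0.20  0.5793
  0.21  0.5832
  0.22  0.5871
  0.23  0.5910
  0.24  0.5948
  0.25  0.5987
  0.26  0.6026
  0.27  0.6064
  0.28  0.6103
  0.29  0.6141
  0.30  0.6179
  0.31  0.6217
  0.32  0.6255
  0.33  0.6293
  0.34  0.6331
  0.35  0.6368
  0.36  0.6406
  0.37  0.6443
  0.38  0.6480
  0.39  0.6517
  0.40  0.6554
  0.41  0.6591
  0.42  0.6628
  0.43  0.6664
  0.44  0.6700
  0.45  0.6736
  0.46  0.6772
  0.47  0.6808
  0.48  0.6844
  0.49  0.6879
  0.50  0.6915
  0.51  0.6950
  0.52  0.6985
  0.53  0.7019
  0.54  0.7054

$31.62

σ√T = 0.46·√0.75 = 0.3984
d₁ = [ln(130/150) + (0.025 + 0.46²/2)·0.75] / 0.3984 = [-0.1431 + 0.0981] / 0.3984 = -0.1130 ⇒ -0.11
d₂ = d₁ − σ√T = -0.1130 − 0.3984 = -0.5113 ⇒ -0.51
exp(−rT) = exp(−0.025·0.75) = 0.9814
P = 150·0.9814·N(0.51) − 130·N(0.11) = 150·0.9814·0.6950 − 130·0.5438 = 102.3110 − 70.6940 = 31.6170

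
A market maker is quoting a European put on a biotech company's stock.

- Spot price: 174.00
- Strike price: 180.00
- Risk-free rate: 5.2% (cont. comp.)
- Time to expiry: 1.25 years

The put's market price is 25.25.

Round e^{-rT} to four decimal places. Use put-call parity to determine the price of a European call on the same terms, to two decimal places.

30.57

e^(−rT) = e^(−0.052·1.25) = 0.9371
Put-call parity: C − P = S − K·e^(−rT) = 174 − 180·0.9371 = 174 − 168.6780 = 5.3220
C = P + (C − P) = 25.25 + (5.3220) = 30.5720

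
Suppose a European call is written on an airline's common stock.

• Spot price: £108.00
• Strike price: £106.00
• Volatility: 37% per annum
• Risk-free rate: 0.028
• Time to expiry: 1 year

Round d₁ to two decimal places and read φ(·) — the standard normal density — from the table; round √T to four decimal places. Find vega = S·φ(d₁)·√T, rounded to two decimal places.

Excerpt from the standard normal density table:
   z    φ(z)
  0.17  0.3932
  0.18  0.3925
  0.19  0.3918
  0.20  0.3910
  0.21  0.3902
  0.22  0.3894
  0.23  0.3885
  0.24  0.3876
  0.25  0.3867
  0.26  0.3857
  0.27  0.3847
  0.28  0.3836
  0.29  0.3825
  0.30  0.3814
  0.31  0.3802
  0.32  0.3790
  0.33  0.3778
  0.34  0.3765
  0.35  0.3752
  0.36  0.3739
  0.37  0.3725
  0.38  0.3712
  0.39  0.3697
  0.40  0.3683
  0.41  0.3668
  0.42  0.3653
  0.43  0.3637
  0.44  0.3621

T = 1;  σ√T = 0.3700
d₁ = [ln(108/106) + (0.028 + 0.37²/2)·1] / 0.3700 = [0.0187 + 0.0964] / 0.3700 = 0.3112 → 0.31
√T = √1 = 1.0000
φ(d₁) = φ(0.31) = 0.3802
vega = S·φ(d₁)·√T = 108·0.3802·1.0000 = 41.0616

41.06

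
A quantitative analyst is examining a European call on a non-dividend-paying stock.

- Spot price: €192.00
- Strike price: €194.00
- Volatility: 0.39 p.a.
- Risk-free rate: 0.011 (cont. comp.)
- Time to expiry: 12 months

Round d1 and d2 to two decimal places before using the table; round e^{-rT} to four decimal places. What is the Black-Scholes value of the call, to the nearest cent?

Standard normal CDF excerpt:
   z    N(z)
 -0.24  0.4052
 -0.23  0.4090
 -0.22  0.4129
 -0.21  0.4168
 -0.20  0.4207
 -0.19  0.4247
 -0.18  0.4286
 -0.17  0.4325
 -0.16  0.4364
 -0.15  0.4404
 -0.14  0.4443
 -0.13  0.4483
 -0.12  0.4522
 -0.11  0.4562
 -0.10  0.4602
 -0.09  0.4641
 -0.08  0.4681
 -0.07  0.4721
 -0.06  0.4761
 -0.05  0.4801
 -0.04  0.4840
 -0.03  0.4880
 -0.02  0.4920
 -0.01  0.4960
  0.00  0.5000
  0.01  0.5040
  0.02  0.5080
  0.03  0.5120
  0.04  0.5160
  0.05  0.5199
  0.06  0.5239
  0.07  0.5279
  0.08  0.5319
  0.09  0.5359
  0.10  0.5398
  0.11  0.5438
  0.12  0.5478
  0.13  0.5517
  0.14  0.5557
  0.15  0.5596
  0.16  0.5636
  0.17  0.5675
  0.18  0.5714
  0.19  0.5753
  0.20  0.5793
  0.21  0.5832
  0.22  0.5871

T = 1;  σ√T = 0.3900
d₁ = [ln(192/194) + (0.011 + 0.39²/2)·1] / 0.3900 = [-0.0104 + 0.0871] / 0.3900 = 0.1966 → 0.20
d₂ = d₁ − σ√T = 0.1966 − 0.3900 = -0.1934 → -0.19
exp(−rT) = exp(−0.011·1) = 0.9891
C = 192·N(0.20) − 194·0.9891·N(-0.19) = 192·0.5793 − 194·0.9891·0.4247 = 111.2256 − 81.4937 = 29.7319

€29.73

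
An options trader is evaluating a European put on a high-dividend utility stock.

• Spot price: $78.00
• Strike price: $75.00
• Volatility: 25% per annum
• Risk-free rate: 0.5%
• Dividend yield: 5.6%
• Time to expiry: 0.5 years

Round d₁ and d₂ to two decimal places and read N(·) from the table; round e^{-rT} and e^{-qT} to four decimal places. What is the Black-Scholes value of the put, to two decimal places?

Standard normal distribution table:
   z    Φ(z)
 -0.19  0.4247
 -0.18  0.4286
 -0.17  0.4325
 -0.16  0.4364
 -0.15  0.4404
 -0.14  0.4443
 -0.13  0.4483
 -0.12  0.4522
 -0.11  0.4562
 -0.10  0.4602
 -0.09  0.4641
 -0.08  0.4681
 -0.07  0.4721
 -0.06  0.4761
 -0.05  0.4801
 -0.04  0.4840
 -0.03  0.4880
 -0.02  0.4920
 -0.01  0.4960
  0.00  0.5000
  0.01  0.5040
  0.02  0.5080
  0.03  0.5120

$4.90

σ√T = 0.25 × 0.7071 = 0.1768
d₁ = [ln(78/75) + (0.005 − 0.056 + 0.25²/2)·0.5] / 0.1768 = [0.0392 − 0.0099] / 0.1768 = 0.1660 ⇒ 0.17
d₂ = d₁ − σ√T = 0.1660 − 0.1768 = -0.0108 ⇒ -0.01
exp(−qT) = exp(−0.056·0.5) = 0.9724;  exp(−rT) = exp(−0.005·0.5) = 0.9975
N(−d₂) = N(0.01) = 0.5040;  N(−d₁) = N(-0.17) = 0.4325
P = 75·0.9975·0.5040 − 78·0.9724·0.4325 = 37.7055 − 32.8039 = 4.9016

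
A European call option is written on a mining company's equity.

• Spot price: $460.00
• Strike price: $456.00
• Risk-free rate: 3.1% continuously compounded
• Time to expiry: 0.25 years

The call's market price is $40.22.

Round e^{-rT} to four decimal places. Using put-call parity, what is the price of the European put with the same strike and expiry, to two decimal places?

exp(−rT) = exp(−0.031·0.25) = 0.9923
Put-call parity: C − P = S − K·e^(−rT) = 460 − 456·0.9923 = 460 − 452.4888 = 7.5112
P = C − (C − P) = 40.22 − (7.5112) = 32.7088

$32.71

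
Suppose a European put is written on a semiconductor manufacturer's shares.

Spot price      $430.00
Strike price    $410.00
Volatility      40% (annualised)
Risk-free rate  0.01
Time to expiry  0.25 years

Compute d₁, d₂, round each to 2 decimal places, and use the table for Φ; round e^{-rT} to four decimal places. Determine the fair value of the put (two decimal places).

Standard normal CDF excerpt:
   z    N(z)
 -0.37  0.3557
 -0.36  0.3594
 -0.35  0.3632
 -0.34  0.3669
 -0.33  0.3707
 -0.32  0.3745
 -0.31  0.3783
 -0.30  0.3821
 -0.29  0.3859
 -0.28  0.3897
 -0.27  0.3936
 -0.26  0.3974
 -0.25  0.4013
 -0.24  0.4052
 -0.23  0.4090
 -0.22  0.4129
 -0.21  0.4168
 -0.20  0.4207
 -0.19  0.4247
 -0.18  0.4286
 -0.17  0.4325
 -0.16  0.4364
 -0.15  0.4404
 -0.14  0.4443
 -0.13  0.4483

T = 0.25;  σ√T = 0.2000
d₁ = [ln(430/410) + (0.01 + 0.4²/2)·0.25] / 0.2000 = [0.0476 + 0.0225] / 0.2000 = 0.3506 which rounds to 0.35
d₂ = d₁ − σ√T = 0.3506 − 0.2000 = 0.1506 which rounds to 0.15
e^(−rT) = e^(−0.01·0.25) = 0.9975
N(−d₂) = N(-0.15) = 0.4404;  N(−d₁) = N(-0.35) = 0.3632
P = 410·0.9975·0.4404 − 430·0.3632 = 180.1126 − 156.1760 = 23.9366

$23.94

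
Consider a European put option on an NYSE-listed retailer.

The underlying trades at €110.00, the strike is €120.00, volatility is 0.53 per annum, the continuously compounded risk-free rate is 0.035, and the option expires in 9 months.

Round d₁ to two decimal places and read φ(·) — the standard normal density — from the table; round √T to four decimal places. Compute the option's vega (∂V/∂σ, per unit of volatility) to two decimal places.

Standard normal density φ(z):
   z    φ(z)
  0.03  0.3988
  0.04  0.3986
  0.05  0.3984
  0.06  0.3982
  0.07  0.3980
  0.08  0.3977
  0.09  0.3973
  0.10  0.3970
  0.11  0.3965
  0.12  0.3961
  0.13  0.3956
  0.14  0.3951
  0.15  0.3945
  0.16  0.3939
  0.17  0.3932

37.82

σ√T = 0.53 × 0.8660 = 0.4590
d₁ = [ln(110/120) + (0.035 + ½·0.53²)·0.75] / (σ√T) = (-0.0870 + 0.1316) / 0.4590 = 0.0971 which rounds to 0.10
√T = √0.75 = 0.8660
φ(d₁) = φ(0.10) = 0.3970
vega = S·φ(d₁)·√T = 110·0.3970·0.8660 = 37.8182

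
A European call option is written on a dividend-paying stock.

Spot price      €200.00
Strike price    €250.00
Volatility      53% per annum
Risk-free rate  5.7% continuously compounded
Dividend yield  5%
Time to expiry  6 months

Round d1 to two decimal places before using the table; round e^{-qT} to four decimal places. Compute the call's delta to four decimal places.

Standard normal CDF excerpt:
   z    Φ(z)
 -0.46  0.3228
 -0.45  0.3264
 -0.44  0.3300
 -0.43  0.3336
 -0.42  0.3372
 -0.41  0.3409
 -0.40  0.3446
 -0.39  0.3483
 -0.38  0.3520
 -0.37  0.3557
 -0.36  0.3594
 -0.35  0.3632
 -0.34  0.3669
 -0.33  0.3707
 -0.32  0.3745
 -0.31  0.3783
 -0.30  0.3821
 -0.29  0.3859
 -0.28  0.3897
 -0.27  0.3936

0.3361

σ√T = 0.53·√0.5 = 0.3748
d₁ = [ln(200/250) + (0.057 − 0.05 + 0.53²/2)·0.5] / 0.3748 = [-0.2231 + 0.0737] / 0.3748 = -0.3987 ⇒ -0.40
N(d₁) = N(-0.40) = 0.3446
Δ_call = exp(−qT)·N(d₁) = 0.9753·0.3446 = 0.3361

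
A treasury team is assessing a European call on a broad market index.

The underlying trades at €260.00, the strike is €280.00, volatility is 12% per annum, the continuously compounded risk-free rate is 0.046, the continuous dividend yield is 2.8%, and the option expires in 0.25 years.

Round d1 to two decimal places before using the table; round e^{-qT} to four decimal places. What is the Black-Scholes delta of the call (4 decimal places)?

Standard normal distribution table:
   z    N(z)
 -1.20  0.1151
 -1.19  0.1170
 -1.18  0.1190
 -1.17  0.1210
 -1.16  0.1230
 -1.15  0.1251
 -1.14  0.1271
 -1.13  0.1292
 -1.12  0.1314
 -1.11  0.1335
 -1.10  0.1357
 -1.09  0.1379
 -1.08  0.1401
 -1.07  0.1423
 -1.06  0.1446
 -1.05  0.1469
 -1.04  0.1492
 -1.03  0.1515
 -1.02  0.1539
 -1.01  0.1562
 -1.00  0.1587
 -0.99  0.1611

0.1283

σ√T = 0.12·√0.25 = 0.0600
ln(S/K) + (r − q + σ²/2)T = ln(260/280) + (0.046 − 0.028 + 0.12²/2)·0.25 = -0.0741 + 0.0063 = -0.0678
d₁ = -0.0678 / 0.0600 = -1.1301 ≈ -1.13
N(d₁) = N(-1.13) = 0.1292
Δ_call = e^(−qT)·N(d₁) = 0.9930·0.1292 = 0.1283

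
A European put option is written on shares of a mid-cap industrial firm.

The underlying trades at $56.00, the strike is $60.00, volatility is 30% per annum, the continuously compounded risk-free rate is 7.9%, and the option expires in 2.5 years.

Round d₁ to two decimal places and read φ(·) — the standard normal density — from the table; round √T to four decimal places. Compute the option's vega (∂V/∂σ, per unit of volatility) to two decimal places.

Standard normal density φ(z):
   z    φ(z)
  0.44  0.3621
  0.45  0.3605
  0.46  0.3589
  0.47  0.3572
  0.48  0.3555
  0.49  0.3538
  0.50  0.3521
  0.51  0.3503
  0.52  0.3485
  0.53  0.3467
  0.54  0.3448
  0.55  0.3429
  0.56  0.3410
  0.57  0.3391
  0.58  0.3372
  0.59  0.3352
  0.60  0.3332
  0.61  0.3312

31.02

T = 2.5;  σ√T = 0.4743
d₁ = [ln(56/60) + (0.079 + ½·0.3²)·2.5] / (σ√T) = (-0.0690 + 0.3100) / 0.4743 = 0.5081 which rounds to 0.51
√T = √2.5 = 1.5811
φ(d₁) = φ(0.51) = 0.3503
vega = S·φ(d₁)·√T = 56·0.3503·1.5811 = 31.0161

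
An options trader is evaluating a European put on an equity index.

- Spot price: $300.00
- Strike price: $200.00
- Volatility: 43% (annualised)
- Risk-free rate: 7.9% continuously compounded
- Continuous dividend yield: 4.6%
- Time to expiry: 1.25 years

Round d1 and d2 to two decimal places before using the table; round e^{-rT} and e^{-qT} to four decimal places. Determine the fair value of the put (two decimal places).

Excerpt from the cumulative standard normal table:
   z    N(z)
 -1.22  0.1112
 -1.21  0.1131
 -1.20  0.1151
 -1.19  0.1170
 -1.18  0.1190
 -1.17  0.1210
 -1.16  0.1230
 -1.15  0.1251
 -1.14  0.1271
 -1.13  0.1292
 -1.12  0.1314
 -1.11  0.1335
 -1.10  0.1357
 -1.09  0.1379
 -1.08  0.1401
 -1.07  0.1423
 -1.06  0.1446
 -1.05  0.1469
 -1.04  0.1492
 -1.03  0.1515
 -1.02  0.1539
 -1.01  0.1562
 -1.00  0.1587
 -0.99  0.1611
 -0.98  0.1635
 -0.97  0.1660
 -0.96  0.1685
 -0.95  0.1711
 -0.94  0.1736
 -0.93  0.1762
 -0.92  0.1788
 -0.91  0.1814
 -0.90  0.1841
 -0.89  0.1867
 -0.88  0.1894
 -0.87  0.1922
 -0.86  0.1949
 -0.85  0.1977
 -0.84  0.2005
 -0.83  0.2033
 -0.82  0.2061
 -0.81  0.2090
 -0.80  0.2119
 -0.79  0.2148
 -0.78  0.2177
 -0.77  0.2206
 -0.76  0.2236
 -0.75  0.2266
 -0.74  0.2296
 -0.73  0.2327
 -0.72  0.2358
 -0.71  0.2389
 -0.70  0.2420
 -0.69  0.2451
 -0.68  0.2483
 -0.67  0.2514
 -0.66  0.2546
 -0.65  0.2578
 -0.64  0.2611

$10.14

σ√T = 0.43·√1.25 = 0.4808
d₁ = [ln(300/200) + (0.079 − 0.046 + 0.43²/2)·1.25] / 0.4808 = [0.4055 + 0.1568] / 0.4808 = 1.1696 ⇒ 1.17
d₂ = d₁ − σ√T = 1.1696 − 0.4808 = 0.6888 ⇒ 0.69
exp(−qT) = exp(−0.046·1.25) = 0.9441;  exp(−rT) = exp(−0.079·1.25) = 0.9060
N(−d₂) = N(-0.69) = 0.2451;  N(−d₁) = N(-1.17) = 0.1210
P = 200·0.9060·0.2451 − 300·0.9441·0.1210 = 44.4121 − 34.2708 = 10.1413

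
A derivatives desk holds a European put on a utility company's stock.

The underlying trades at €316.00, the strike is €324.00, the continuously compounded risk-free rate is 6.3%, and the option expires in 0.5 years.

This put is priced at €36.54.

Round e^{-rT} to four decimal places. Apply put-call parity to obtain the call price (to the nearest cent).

exp(−rT) = exp(−0.063·0.5) = 0.9690
Put-call parity: C − P = S − K·e^(−rT) = 316 − 324·0.9690 = 316 − 313.9560 = 2.0440
C = P + (C − P) = 36.54 + (2.0440) = 38.5840

€38.58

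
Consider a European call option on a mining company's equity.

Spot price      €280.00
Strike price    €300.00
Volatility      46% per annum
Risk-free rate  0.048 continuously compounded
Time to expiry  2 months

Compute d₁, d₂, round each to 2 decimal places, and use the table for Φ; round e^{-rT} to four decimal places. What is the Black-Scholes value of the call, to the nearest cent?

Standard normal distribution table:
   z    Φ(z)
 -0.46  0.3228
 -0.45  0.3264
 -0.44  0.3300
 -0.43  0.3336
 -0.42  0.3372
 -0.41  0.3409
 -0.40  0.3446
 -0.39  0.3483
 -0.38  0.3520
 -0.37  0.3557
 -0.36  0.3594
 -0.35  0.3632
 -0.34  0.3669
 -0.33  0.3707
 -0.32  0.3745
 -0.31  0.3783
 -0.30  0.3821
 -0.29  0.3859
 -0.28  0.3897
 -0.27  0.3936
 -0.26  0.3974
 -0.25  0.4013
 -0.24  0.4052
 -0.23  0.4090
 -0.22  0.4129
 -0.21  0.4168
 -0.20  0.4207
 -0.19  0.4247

€14.17

σ√T = 0.46 × 0.4082 = 0.1878
d₁ = [ln(280/300) + (0.048 + 0.46²/2)·0.1667] / 0.1878 = [-0.0690 + 0.0256] / 0.1878 = -0.2309 ⇒ -0.23
d₂ = d₁ − σ√T = -0.2309 − 0.1878 = -0.4187 ⇒ -0.42
exp(−rT) = exp(−0.048·0.1667) = 0.9920
N(d₁) = N(-0.23) = 0.4090;  N(d₂) = N(-0.42) = 0.3372
C = 280·0.4090 − 300·0.9920·0.3372 = 114.5200 − 100.3507 = 14.1693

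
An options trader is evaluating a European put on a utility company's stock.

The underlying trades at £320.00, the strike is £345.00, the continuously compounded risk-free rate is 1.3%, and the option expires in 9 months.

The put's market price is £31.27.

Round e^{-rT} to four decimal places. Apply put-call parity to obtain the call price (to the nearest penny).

£9.62

exp(−rT) = exp(−0.013·0.75) = 0.9903
Put-call parity: C − P = S − K·e^(−rT) = 320 − 345·0.9903 = 320 − 341.6535 = -21.6535
C = P + (C − P) = 31.27 + (-21.6535) = 9.6165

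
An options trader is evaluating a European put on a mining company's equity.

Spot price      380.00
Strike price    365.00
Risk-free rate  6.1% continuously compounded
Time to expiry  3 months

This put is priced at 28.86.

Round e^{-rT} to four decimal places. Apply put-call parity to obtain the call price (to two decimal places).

49.37

exp(−rT) = exp(−0.061·0.25) = 0.9849
Put-call parity: C − P = S − K·e^(−rT) = 380 − 365·0.9849 = 380 − 359.4885 = 20.5115
C = P + (C − P) = 28.86 + (20.5115) = 49.3715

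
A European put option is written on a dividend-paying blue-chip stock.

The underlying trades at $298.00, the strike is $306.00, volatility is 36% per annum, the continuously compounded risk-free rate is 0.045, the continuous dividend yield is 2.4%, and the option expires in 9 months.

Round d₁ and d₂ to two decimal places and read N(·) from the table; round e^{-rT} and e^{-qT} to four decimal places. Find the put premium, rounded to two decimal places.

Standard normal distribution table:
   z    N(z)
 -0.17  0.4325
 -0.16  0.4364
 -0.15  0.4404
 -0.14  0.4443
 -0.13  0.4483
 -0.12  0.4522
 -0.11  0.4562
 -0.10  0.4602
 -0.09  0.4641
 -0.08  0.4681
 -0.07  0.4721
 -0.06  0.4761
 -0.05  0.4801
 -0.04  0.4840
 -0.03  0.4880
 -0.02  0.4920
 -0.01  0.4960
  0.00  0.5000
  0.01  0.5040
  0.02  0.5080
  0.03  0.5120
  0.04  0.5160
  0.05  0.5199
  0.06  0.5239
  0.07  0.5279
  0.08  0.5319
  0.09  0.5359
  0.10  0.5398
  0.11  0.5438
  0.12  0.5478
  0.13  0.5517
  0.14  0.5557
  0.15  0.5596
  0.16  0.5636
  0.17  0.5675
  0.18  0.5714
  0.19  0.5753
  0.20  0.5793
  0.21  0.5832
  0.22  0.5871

$37.84

σ√T = 0.36 × 0.8660 = 0.3118
d₁ = [ln(298/306) + (0.045 − 0.024 + 0.36²/2)·0.75] / 0.3118 = [-0.0265 + 0.0643] / 0.3118 = 0.1214 ≈ 0.12
d₂ = d₁ − σ√T = 0.1214 − 0.3118 = -0.1903 ≈ -0.19
e^(−qT) = e^(−0.024·0.75) = 0.9822;  e^(−rT) = e^(−0.045·0.75) = 0.9668
N(−d₂) = N(0.19) = 0.5753;  N(−d₁) = N(-0.12) = 0.4522
P = 306·0.9668·0.5753 − 298·0.9822·0.4522 = 170.1972 − 132.3570 = 37.8403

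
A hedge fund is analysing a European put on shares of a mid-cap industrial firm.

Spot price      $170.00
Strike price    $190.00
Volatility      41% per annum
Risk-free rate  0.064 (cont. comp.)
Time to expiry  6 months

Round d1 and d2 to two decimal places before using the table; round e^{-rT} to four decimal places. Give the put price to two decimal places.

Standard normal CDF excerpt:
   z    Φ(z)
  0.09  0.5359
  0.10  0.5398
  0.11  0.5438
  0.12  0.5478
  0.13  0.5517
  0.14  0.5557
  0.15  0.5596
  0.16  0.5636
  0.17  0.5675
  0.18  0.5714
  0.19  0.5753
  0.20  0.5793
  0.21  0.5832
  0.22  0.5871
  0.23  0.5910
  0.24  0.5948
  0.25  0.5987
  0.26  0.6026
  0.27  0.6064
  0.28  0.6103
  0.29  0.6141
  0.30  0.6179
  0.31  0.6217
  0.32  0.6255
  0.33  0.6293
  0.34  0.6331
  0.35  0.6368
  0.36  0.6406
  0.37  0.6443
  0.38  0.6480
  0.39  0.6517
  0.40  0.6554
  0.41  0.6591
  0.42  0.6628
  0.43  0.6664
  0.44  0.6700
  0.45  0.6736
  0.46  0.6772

$28.18

T = 0.5;  σ√T = 0.2899
ln(S/K) + (r + σ²/2)T = ln(170/190) + (0.064 + 0.41²/2)·0.5 = -0.1112 + 0.0740 = -0.0372
d₁ = -0.0372 / 0.2899 = -0.1283 ⇒ -0.13
d₂ = d₁ − σ√T = -0.1283 − 0.2899 = -0.4182 ⇒ -0.42
e^(−rT) = e^(−0.064·0.5) = 0.9685
P = 190·0.9685·N(0.42) − 170·N(0.13) = 190·0.9685·0.6628 − 170·0.5517 = 121.9651 − 93.7890 = 28.1761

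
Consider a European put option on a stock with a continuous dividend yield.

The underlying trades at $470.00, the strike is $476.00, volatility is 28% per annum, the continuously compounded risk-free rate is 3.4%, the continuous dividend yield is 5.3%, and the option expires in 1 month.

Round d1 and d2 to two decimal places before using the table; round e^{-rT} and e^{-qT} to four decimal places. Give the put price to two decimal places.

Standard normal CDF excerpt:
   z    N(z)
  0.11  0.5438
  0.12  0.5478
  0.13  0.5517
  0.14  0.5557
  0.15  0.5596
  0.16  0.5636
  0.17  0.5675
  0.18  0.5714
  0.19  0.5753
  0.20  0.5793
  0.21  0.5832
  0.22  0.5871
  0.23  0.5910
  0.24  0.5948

T = 0.08333;  σ√T = 0.0808
d₁ = [ln(470/476) + (0.034 − 0.053 + 0.28²/2)·0.08333] / 0.0808 = [-0.0127 + 0.0017] / 0.0808 = -0.1361 → -0.14
d₂ = d₁ − σ√T = -0.1361 − 0.0808 = -0.2169 → -0.22
exp(−qT) = exp(−0.053·0.08333) = 0.9956;  exp(−rT) = exp(−0.034·0.08333) = 0.9972
N(−d₂) = N(0.22) = 0.5871;  N(−d₁) = N(0.14) = 0.5557
P = 476·0.9972·0.5871 − 470·0.9956·0.5557 = 278.6771 − 260.0298 = 18.6473

$18.65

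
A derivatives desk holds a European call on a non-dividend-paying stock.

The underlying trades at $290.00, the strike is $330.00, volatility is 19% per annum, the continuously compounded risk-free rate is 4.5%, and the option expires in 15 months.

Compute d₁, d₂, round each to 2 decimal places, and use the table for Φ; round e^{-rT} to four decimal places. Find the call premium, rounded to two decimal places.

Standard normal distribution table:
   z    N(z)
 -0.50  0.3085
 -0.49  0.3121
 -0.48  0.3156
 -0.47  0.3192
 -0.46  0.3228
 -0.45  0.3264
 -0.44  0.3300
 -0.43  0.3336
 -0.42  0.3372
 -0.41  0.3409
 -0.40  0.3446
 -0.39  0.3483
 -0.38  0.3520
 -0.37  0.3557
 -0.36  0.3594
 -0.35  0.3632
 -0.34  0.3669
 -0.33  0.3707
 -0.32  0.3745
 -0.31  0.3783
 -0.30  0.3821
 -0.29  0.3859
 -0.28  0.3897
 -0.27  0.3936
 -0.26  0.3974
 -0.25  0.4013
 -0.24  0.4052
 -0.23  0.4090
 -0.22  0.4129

σ√T = 0.19·√1.25 = 0.2124
ln(S/K) + (r + σ²/2)T = ln(290/330) + (0.045 + 0.19²/2)·1.25 = -0.1292 + 0.0788 = -0.0504
d₁ = -0.0504 / 0.2124 = -0.2373 ⇒ -0.24
d₂ = d₁ − σ√T = -0.2373 − 0.2124 = -0.4497 ⇒ -0.45
exp(−rT) = exp(−0.045·1.25) = 0.9453
N(d₁) = N(-0.24) = 0.4052;  N(d₂) = N(-0.45) = 0.3264
C = 290·0.4052 − 330·0.9453·0.3264 = 117.5080 − 101.8202 = 15.6878

$15.69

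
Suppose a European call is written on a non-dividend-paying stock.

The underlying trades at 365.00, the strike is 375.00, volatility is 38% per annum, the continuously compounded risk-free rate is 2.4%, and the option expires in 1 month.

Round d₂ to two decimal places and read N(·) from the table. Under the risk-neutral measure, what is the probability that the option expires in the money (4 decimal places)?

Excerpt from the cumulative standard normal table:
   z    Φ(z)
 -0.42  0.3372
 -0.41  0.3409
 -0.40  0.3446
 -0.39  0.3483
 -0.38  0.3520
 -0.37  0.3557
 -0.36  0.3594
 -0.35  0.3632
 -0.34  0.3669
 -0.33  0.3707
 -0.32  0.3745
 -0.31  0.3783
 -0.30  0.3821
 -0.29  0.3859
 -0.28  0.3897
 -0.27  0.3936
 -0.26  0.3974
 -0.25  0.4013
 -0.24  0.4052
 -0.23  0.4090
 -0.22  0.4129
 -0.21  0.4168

σ√T = 0.38 × 0.2887 = 0.1097
ln(S/K) + (r + σ²/2)T = ln(365/375) + (0.024 + 0.38²/2)·0.08333 = -0.0270 + 0.0080 = -0.0190
d₁ = -0.0190 / 0.1097 = -0.1733 which rounds to -0.17
d₂ = d₁ − σ√T = -0.1733 − 0.1097 = -0.2830 which rounds to -0.28
Pr(exercise) under Q = N(d₂) = 0.3897

0.3897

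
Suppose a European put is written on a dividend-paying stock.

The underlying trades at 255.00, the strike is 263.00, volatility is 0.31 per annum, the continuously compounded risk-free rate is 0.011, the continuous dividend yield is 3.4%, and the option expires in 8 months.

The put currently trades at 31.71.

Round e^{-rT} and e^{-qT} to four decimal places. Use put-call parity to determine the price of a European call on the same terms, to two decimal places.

19.92

e^(−qT) = e^(−0.034·0.6667) = 0.9776;  e^(−rT) = e^(−0.011·0.6667) = 0.9927
Put-call parity: C − P = S·e^(−qT) − K·e^(−rT) = 255·0.9776 − 263·0.9927 = 249.2880 − 261.0801 = -11.7921
C = P + (C − P) = 31.71 + (-11.7921) = 19.9179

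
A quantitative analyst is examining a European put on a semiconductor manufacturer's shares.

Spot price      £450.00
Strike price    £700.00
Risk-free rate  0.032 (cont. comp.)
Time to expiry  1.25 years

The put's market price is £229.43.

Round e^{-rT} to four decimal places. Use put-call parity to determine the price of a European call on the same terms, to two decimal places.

£6.87

e^(−rT) = e^(−0.032·1.25) = 0.9608
Put-call parity: C − P = S − K·e^(−rT) = 450 − 700·0.9608 = 450 − 672.5600 = -222.5600
C = P + (C − P) = 229.43 + (-222.5600) = 6.8700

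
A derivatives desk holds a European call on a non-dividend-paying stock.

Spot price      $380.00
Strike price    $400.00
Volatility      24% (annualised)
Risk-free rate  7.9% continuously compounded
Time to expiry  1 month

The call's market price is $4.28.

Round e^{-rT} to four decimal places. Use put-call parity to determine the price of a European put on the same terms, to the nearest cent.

e^(−rT) = e^(−0.079·0.08333) = 0.9934
Put-call parity: C − P = S − K·e^(−rT) = 380 − 400·0.9934 = 380 − 397.3600 = -17.3600
P = C − (C − P) = 4.28 − (-17.3600) = 21.6400

$21.64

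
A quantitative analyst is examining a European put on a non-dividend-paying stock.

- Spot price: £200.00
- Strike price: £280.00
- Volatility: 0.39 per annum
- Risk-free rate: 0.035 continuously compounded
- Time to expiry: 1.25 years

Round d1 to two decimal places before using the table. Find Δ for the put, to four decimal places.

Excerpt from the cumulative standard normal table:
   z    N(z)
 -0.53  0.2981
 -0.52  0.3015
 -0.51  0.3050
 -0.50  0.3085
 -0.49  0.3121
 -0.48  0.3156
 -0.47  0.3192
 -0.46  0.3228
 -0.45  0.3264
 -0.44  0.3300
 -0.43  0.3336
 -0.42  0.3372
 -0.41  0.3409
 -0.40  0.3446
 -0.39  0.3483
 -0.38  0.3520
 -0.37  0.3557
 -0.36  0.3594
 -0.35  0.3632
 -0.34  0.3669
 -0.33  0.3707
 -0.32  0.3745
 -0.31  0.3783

σ√T = 0.39·√1.25 = 0.4360
ln(S/K) + (r + σ²/2)T = ln(200/280) + (0.035 + 0.39²/2)·1.25 = -0.3365 + 0.1388 = -0.1977
d₁ = -0.1977 / 0.4360 = -0.4533 → -0.45
N(d₁) = N(-0.45) = 0.3264
Δ_put = N(d₁) − 1 = 0.3264 − 1 = -0.6736

-0.6736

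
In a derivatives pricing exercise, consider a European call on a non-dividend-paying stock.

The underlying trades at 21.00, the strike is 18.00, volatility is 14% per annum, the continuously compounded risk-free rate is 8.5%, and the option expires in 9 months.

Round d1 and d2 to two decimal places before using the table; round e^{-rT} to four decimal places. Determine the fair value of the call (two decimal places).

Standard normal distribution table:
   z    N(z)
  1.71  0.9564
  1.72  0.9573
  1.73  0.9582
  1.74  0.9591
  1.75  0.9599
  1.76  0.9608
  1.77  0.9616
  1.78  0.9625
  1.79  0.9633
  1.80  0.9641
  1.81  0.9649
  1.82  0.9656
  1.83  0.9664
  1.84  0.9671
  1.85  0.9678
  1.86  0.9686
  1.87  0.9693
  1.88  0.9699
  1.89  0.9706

4.14

σ√T = 0.14 × 0.8660 = 0.1212
d₁ = [ln(21/18) + (0.085 + 0.14²/2)·0.75] / 0.1212 = [0.1542 + 0.0711] / 0.1212 = 1.8578 ⇒ 1.86
d₂ = d₁ − σ√T = 1.8578 − 0.1212 = 1.7366 ⇒ 1.74
e^(−rT) = e^(−0.085·0.75) = 0.9382
C = 21·N(1.86) − 18·0.9382·N(1.74) = 21·0.9686 − 18·0.9382·0.9591 = 20.3406 − 16.1969 = 4.1437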